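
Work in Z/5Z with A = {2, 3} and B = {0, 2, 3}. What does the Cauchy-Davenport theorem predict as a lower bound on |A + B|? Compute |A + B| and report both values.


Cauchy-Davenport: |A + B| ≥ min(p, |A| + |B| - 1) for A, B nonempty in Z/pZ.
|A| = 2, |B| = 3, p = 5.
CD lower bound = min(5, 2 + 3 - 1) = min(5, 4) = 4.
Compute A + B mod 5 directly:
a = 2: 2+0=2, 2+2=4, 2+3=0
a = 3: 3+0=3, 3+2=0, 3+3=1
A + B = {0, 1, 2, 3, 4}, so |A + B| = 5.
Verify: 5 ≥ 4? Yes ✓.

CD lower bound = 4, actual |A + B| = 5.


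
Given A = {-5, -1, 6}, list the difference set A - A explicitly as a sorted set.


A - A = {a - a' : a, a' ∈ A}.
Compute a - a' for each ordered pair (a, a'):
a = -5: -5--5=0, -5--1=-4, -5-6=-11
a = -1: -1--5=4, -1--1=0, -1-6=-7
a = 6: 6--5=11, 6--1=7, 6-6=0
Collecting distinct values (and noting 0 appears from a-a):
A - A = {-11, -7, -4, 0, 4, 7, 11}
|A - A| = 7

A - A = {-11, -7, -4, 0, 4, 7, 11}


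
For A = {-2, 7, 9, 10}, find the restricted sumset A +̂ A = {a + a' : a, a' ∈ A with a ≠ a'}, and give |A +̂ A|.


Restricted sumset: A +̂ A = {a + a' : a ∈ A, a' ∈ A, a ≠ a'}.
Equivalently, take A + A and drop any sum 2a that is achievable ONLY as a + a for a ∈ A (i.e. sums representable only with equal summands).
Enumerate pairs (a, a') with a < a' (symmetric, so each unordered pair gives one sum; this covers all a ≠ a'):
  -2 + 7 = 5
  -2 + 9 = 7
  -2 + 10 = 8
  7 + 9 = 16
  7 + 10 = 17
  9 + 10 = 19
Collected distinct sums: {5, 7, 8, 16, 17, 19}
|A +̂ A| = 6
(Reference bound: |A +̂ A| ≥ 2|A| - 3 for |A| ≥ 2, with |A| = 4 giving ≥ 5.)

|A +̂ A| = 6


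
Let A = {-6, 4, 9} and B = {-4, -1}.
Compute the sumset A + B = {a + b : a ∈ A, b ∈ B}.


A + B = {a + b : a ∈ A, b ∈ B}.
Enumerate all |A|·|B| = 3·2 = 6 pairs (a, b) and collect distinct sums.
a = -6: -6+-4=-10, -6+-1=-7
a = 4: 4+-4=0, 4+-1=3
a = 9: 9+-4=5, 9+-1=8
Collecting distinct sums: A + B = {-10, -7, 0, 3, 5, 8}
|A + B| = 6

A + B = {-10, -7, 0, 3, 5, 8}


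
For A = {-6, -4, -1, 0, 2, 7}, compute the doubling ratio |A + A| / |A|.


|A| = 6.
Compute A + A by enumerating all 36 pairs.
A + A = {-12, -10, -8, -7, -6, -5, -4, -2, -1, 0, 1, 2, 3, 4, 6, 7, 9, 14}, so |A + A| = 18.
K = |A + A| / |A| = 18/6 = 3/1 ≈ 3.0000.
Reference: AP of size 6 gives K = 11/6 ≈ 1.8333; a fully generic set of size 6 gives K ≈ 3.5000.

|A| = 6, |A + A| = 18, K = 18/6 = 3/1.


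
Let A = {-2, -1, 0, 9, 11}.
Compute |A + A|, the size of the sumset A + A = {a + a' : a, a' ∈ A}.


A + A = {a + a' : a, a' ∈ A}; |A| = 5.
General bounds: 2|A| - 1 ≤ |A + A| ≤ |A|(|A|+1)/2, i.e. 9 ≤ |A + A| ≤ 15.
Lower bound 2|A|-1 is attained iff A is an arithmetic progression.
Enumerate sums a + a' for a ≤ a' (symmetric, so this suffices):
a = -2: -2+-2=-4, -2+-1=-3, -2+0=-2, -2+9=7, -2+11=9
a = -1: -1+-1=-2, -1+0=-1, -1+9=8, -1+11=10
a = 0: 0+0=0, 0+9=9, 0+11=11
a = 9: 9+9=18, 9+11=20
a = 11: 11+11=22
Distinct sums: {-4, -3, -2, -1, 0, 7, 8, 9, 10, 11, 18, 20, 22}
|A + A| = 13

|A + A| = 13


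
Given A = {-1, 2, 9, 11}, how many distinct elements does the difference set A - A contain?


A - A = {a - a' : a, a' ∈ A}; |A| = 4.
Bounds: 2|A|-1 ≤ |A - A| ≤ |A|² - |A| + 1, i.e. 7 ≤ |A - A| ≤ 13.
Note: 0 ∈ A - A always (from a - a). The set is symmetric: if d ∈ A - A then -d ∈ A - A.
Enumerate nonzero differences d = a - a' with a > a' (then include -d):
Positive differences: {2, 3, 7, 9, 10, 12}
Full difference set: {0} ∪ (positive diffs) ∪ (negative diffs).
|A - A| = 1 + 2·6 = 13 (matches direct enumeration: 13).

|A - A| = 13


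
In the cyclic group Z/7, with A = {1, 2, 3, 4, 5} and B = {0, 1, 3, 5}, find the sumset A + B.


Work in Z/7Z: reduce every sum a + b modulo 7.
Enumerate all 20 pairs:
a = 1: 1+0=1, 1+1=2, 1+3=4, 1+5=6
a = 2: 2+0=2, 2+1=3, 2+3=5, 2+5=0
a = 3: 3+0=3, 3+1=4, 3+3=6, 3+5=1
a = 4: 4+0=4, 4+1=5, 4+3=0, 4+5=2
a = 5: 5+0=5, 5+1=6, 5+3=1, 5+5=3
Distinct residues collected: {0, 1, 2, 3, 4, 5, 6}
|A + B| = 7 (out of 7 total residues).

A + B = {0, 1, 2, 3, 4, 5, 6}


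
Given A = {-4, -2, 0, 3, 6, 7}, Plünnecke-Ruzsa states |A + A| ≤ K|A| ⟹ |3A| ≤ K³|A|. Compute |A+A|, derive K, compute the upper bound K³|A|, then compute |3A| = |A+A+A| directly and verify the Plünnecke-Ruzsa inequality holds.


|A| = 6.
Step 1: Compute A + A by enumerating all 36 pairs.
A + A = {-8, -6, -4, -2, -1, 0, 1, 2, 3, 4, 5, 6, 7, 9, 10, 12, 13, 14}, so |A + A| = 18.
Step 2: Doubling constant K = |A + A|/|A| = 18/6 = 18/6 ≈ 3.0000.
Step 3: Plünnecke-Ruzsa gives |3A| ≤ K³·|A| = (3.0000)³ · 6 ≈ 162.0000.
Step 4: Compute 3A = A + A + A directly by enumerating all triples (a,b,c) ∈ A³; |3A| = 31.
Step 5: Check 31 ≤ 162.0000? Yes ✓.

K = 18/6, Plünnecke-Ruzsa bound K³|A| ≈ 162.0000, |3A| = 31, inequality holds.


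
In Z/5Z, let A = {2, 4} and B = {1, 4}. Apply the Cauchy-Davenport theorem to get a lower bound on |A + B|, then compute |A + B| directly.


Cauchy-Davenport: |A + B| ≥ min(p, |A| + |B| - 1) for A, B nonempty in Z/pZ.
|A| = 2, |B| = 2, p = 5.
CD lower bound = min(5, 2 + 2 - 1) = min(5, 3) = 3.
Compute A + B mod 5 directly:
a = 2: 2+1=3, 2+4=1
a = 4: 4+1=0, 4+4=3
A + B = {0, 1, 3}, so |A + B| = 3.
Verify: 3 ≥ 3? Yes ✓.

CD lower bound = 3, actual |A + B| = 3.


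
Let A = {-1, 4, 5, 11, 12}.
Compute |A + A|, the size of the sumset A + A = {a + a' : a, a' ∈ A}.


A + A = {a + a' : a, a' ∈ A}; |A| = 5.
General bounds: 2|A| - 1 ≤ |A + A| ≤ |A|(|A|+1)/2, i.e. 9 ≤ |A + A| ≤ 15.
Lower bound 2|A|-1 is attained iff A is an arithmetic progression.
Enumerate sums a + a' for a ≤ a' (symmetric, so this suffices):
a = -1: -1+-1=-2, -1+4=3, -1+5=4, -1+11=10, -1+12=11
a = 4: 4+4=8, 4+5=9, 4+11=15, 4+12=16
a = 5: 5+5=10, 5+11=16, 5+12=17
a = 11: 11+11=22, 11+12=23
a = 12: 12+12=24
Distinct sums: {-2, 3, 4, 8, 9, 10, 11, 15, 16, 17, 22, 23, 24}
|A + A| = 13

|A + A| = 13


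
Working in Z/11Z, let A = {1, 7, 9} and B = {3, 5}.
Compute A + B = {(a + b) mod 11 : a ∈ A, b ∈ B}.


Work in Z/11Z: reduce every sum a + b modulo 11.
Enumerate all 6 pairs:
a = 1: 1+3=4, 1+5=6
a = 7: 7+3=10, 7+5=1
a = 9: 9+3=1, 9+5=3
Distinct residues collected: {1, 3, 4, 6, 10}
|A + B| = 5 (out of 11 total residues).

A + B = {1, 3, 4, 6, 10}


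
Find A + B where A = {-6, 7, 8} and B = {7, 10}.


A + B = {a + b : a ∈ A, b ∈ B}.
Enumerate all |A|·|B| = 3·2 = 6 pairs (a, b) and collect distinct sums.
a = -6: -6+7=1, -6+10=4
a = 7: 7+7=14, 7+10=17
a = 8: 8+7=15, 8+10=18
Collecting distinct sums: A + B = {1, 4, 14, 15, 17, 18}
|A + B| = 6

A + B = {1, 4, 14, 15, 17, 18}


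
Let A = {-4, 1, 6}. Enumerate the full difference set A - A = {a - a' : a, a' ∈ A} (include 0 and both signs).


A - A = {a - a' : a, a' ∈ A}.
Compute a - a' for each ordered pair (a, a'):
a = -4: -4--4=0, -4-1=-5, -4-6=-10
a = 1: 1--4=5, 1-1=0, 1-6=-5
a = 6: 6--4=10, 6-1=5, 6-6=0
Collecting distinct values (and noting 0 appears from a-a):
A - A = {-10, -5, 0, 5, 10}
|A - A| = 5

A - A = {-10, -5, 0, 5, 10}


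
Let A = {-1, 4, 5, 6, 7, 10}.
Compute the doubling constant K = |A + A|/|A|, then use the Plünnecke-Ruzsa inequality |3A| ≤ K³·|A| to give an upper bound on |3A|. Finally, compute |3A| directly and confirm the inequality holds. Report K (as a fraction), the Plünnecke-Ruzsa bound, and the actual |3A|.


|A| = 6.
Step 1: Compute A + A by enumerating all 36 pairs.
A + A = {-2, 3, 4, 5, 6, 8, 9, 10, 11, 12, 13, 14, 15, 16, 17, 20}, so |A + A| = 16.
Step 2: Doubling constant K = |A + A|/|A| = 16/6 = 16/6 ≈ 2.6667.
Step 3: Plünnecke-Ruzsa gives |3A| ≤ K³·|A| = (2.6667)³ · 6 ≈ 113.7778.
Step 4: Compute 3A = A + A + A directly by enumerating all triples (a,b,c) ∈ A³; |3A| = 27.
Step 5: Check 27 ≤ 113.7778? Yes ✓.

K = 16/6, Plünnecke-Ruzsa bound K³|A| ≈ 113.7778, |3A| = 27, inequality holds.


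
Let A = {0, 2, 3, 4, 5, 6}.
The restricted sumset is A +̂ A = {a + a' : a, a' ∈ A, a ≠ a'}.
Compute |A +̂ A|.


Restricted sumset: A +̂ A = {a + a' : a ∈ A, a' ∈ A, a ≠ a'}.
Equivalently, take A + A and drop any sum 2a that is achievable ONLY as a + a for a ∈ A (i.e. sums representable only with equal summands).
Enumerate pairs (a, a') with a < a' (symmetric, so each unordered pair gives one sum; this covers all a ≠ a'):
  0 + 2 = 2
  0 + 3 = 3
  0 + 4 = 4
  0 + 5 = 5
  0 + 6 = 6
  2 + 3 = 5
  2 + 4 = 6
  2 + 5 = 7
  2 + 6 = 8
  3 + 4 = 7
  3 + 5 = 8
  3 + 6 = 9
  4 + 5 = 9
  4 + 6 = 10
  5 + 6 = 11
Collected distinct sums: {2, 3, 4, 5, 6, 7, 8, 9, 10, 11}
|A +̂ A| = 10
(Reference bound: |A +̂ A| ≥ 2|A| - 3 for |A| ≥ 2, with |A| = 6 giving ≥ 9.)

|A +̂ A| = 10


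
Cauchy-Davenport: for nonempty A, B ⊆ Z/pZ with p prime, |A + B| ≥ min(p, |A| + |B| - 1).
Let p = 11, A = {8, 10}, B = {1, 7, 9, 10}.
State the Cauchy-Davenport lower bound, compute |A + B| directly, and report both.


Cauchy-Davenport: |A + B| ≥ min(p, |A| + |B| - 1) for A, B nonempty in Z/pZ.
|A| = 2, |B| = 4, p = 11.
CD lower bound = min(11, 2 + 4 - 1) = min(11, 5) = 5.
Compute A + B mod 11 directly:
a = 8: 8+1=9, 8+7=4, 8+9=6, 8+10=7
a = 10: 10+1=0, 10+7=6, 10+9=8, 10+10=9
A + B = {0, 4, 6, 7, 8, 9}, so |A + B| = 6.
Verify: 6 ≥ 5? Yes ✓.

CD lower bound = 5, actual |A + B| = 6.


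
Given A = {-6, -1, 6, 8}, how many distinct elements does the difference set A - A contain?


A - A = {a - a' : a, a' ∈ A}; |A| = 4.
Bounds: 2|A|-1 ≤ |A - A| ≤ |A|² - |A| + 1, i.e. 7 ≤ |A - A| ≤ 13.
Note: 0 ∈ A - A always (from a - a). The set is symmetric: if d ∈ A - A then -d ∈ A - A.
Enumerate nonzero differences d = a - a' with a > a' (then include -d):
Positive differences: {2, 5, 7, 9, 12, 14}
Full difference set: {0} ∪ (positive diffs) ∪ (negative diffs).
|A - A| = 1 + 2·6 = 13 (matches direct enumeration: 13).

|A - A| = 13


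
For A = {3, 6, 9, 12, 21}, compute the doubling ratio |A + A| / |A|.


|A| = 5.
Compute A + A by enumerating all 25 pairs.
A + A = {6, 9, 12, 15, 18, 21, 24, 27, 30, 33, 42}, so |A + A| = 11.
K = |A + A| / |A| = 11/5 (already in lowest terms) ≈ 2.2000.
Reference: AP of size 5 gives K = 9/5 ≈ 1.8000; a fully generic set of size 5 gives K ≈ 3.0000.

|A| = 5, |A + A| = 11, K = 11/5.


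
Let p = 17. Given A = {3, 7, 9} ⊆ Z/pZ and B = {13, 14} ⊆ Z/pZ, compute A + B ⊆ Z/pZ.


Work in Z/17Z: reduce every sum a + b modulo 17.
Enumerate all 6 pairs:
a = 3: 3+13=16, 3+14=0
a = 7: 7+13=3, 7+14=4
a = 9: 9+13=5, 9+14=6
Distinct residues collected: {0, 3, 4, 5, 6, 16}
|A + B| = 6 (out of 17 total residues).

A + B = {0, 3, 4, 5, 6, 16}


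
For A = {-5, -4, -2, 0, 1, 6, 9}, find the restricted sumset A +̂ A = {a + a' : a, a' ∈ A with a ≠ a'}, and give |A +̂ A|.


Restricted sumset: A +̂ A = {a + a' : a ∈ A, a' ∈ A, a ≠ a'}.
Equivalently, take A + A and drop any sum 2a that is achievable ONLY as a + a for a ∈ A (i.e. sums representable only with equal summands).
Enumerate pairs (a, a') with a < a' (symmetric, so each unordered pair gives one sum; this covers all a ≠ a'):
  -5 + -4 = -9
  -5 + -2 = -7
  -5 + 0 = -5
  -5 + 1 = -4
  -5 + 6 = 1
  -5 + 9 = 4
  -4 + -2 = -6
  -4 + 0 = -4
  -4 + 1 = -3
  -4 + 6 = 2
  -4 + 9 = 5
  -2 + 0 = -2
  -2 + 1 = -1
  -2 + 6 = 4
  -2 + 9 = 7
  0 + 1 = 1
  0 + 6 = 6
  0 + 9 = 9
  1 + 6 = 7
  1 + 9 = 10
  6 + 9 = 15
Collected distinct sums: {-9, -7, -6, -5, -4, -3, -2, -1, 1, 2, 4, 5, 6, 7, 9, 10, 15}
|A +̂ A| = 17
(Reference bound: |A +̂ A| ≥ 2|A| - 3 for |A| ≥ 2, with |A| = 7 giving ≥ 11.)

|A +̂ A| = 17


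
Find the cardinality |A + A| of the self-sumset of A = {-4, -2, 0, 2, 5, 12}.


A + A = {a + a' : a, a' ∈ A}; |A| = 6.
General bounds: 2|A| - 1 ≤ |A + A| ≤ |A|(|A|+1)/2, i.e. 11 ≤ |A + A| ≤ 21.
Lower bound 2|A|-1 is attained iff A is an arithmetic progression.
Enumerate sums a + a' for a ≤ a' (symmetric, so this suffices):
a = -4: -4+-4=-8, -4+-2=-6, -4+0=-4, -4+2=-2, -4+5=1, -4+12=8
a = -2: -2+-2=-4, -2+0=-2, -2+2=0, -2+5=3, -2+12=10
a = 0: 0+0=0, 0+2=2, 0+5=5, 0+12=12
a = 2: 2+2=4, 2+5=7, 2+12=14
a = 5: 5+5=10, 5+12=17
a = 12: 12+12=24
Distinct sums: {-8, -6, -4, -2, 0, 1, 2, 3, 4, 5, 7, 8, 10, 12, 14, 17, 24}
|A + A| = 17

|A + A| = 17


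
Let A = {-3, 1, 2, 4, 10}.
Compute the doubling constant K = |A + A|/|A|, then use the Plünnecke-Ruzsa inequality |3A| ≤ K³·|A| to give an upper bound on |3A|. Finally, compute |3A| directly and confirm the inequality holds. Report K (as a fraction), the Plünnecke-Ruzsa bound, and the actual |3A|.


|A| = 5.
Step 1: Compute A + A by enumerating all 25 pairs.
A + A = {-6, -2, -1, 1, 2, 3, 4, 5, 6, 7, 8, 11, 12, 14, 20}, so |A + A| = 15.
Step 2: Doubling constant K = |A + A|/|A| = 15/5 = 15/5 ≈ 3.0000.
Step 3: Plünnecke-Ruzsa gives |3A| ≤ K³·|A| = (3.0000)³ · 5 ≈ 135.0000.
Step 4: Compute 3A = A + A + A directly by enumerating all triples (a,b,c) ∈ A³; |3A| = 28.
Step 5: Check 28 ≤ 135.0000? Yes ✓.

K = 15/5, Plünnecke-Ruzsa bound K³|A| ≈ 135.0000, |3A| = 28, inequality holds.


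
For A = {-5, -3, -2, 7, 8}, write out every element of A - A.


A - A = {a - a' : a, a' ∈ A}.
Compute a - a' for each ordered pair (a, a'):
a = -5: -5--5=0, -5--3=-2, -5--2=-3, -5-7=-12, -5-8=-13
a = -3: -3--5=2, -3--3=0, -3--2=-1, -3-7=-10, -3-8=-11
a = -2: -2--5=3, -2--3=1, -2--2=0, -2-7=-9, -2-8=-10
a = 7: 7--5=12, 7--3=10, 7--2=9, 7-7=0, 7-8=-1
a = 8: 8--5=13, 8--3=11, 8--2=10, 8-7=1, 8-8=0
Collecting distinct values (and noting 0 appears from a-a):
A - A = {-13, -12, -11, -10, -9, -3, -2, -1, 0, 1, 2, 3, 9, 10, 11, 12, 13}
|A - A| = 17

A - A = {-13, -12, -11, -10, -9, -3, -2, -1, 0, 1, 2, 3, 9, 10, 11, 12, 13}


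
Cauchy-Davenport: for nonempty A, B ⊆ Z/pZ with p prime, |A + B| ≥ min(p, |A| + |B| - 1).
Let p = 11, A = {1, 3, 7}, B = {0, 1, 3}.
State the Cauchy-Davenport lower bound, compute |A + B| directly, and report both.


Cauchy-Davenport: |A + B| ≥ min(p, |A| + |B| - 1) for A, B nonempty in Z/pZ.
|A| = 3, |B| = 3, p = 11.
CD lower bound = min(11, 3 + 3 - 1) = min(11, 5) = 5.
Compute A + B mod 11 directly:
a = 1: 1+0=1, 1+1=2, 1+3=4
a = 3: 3+0=3, 3+1=4, 3+3=6
a = 7: 7+0=7, 7+1=8, 7+3=10
A + B = {1, 2, 3, 4, 6, 7, 8, 10}, so |A + B| = 8.
Verify: 8 ≥ 5? Yes ✓.

CD lower bound = 5, actual |A + B| = 8.


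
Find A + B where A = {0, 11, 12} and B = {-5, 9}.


A + B = {a + b : a ∈ A, b ∈ B}.
Enumerate all |A|·|B| = 3·2 = 6 pairs (a, b) and collect distinct sums.
a = 0: 0+-5=-5, 0+9=9
a = 11: 11+-5=6, 11+9=20
a = 12: 12+-5=7, 12+9=21
Collecting distinct sums: A + B = {-5, 6, 7, 9, 20, 21}
|A + B| = 6

A + B = {-5, 6, 7, 9, 20, 21}


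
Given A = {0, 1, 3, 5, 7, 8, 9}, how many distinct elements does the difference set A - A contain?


A - A = {a - a' : a, a' ∈ A}; |A| = 7.
Bounds: 2|A|-1 ≤ |A - A| ≤ |A|² - |A| + 1, i.e. 13 ≤ |A - A| ≤ 43.
Note: 0 ∈ A - A always (from a - a). The set is symmetric: if d ∈ A - A then -d ∈ A - A.
Enumerate nonzero differences d = a - a' with a > a' (then include -d):
Positive differences: {1, 2, 3, 4, 5, 6, 7, 8, 9}
Full difference set: {0} ∪ (positive diffs) ∪ (negative diffs).
|A - A| = 1 + 2·9 = 19 (matches direct enumeration: 19).

|A - A| = 19


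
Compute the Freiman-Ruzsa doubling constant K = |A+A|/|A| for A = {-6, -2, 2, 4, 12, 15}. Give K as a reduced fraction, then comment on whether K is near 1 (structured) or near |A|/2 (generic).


|A| = 6.
Compute A + A by enumerating all 36 pairs.
A + A = {-12, -8, -4, -2, 0, 2, 4, 6, 8, 9, 10, 13, 14, 16, 17, 19, 24, 27, 30}, so |A + A| = 19.
K = |A + A| / |A| = 19/6 (already in lowest terms) ≈ 3.1667.
Reference: AP of size 6 gives K = 11/6 ≈ 1.8333; a fully generic set of size 6 gives K ≈ 3.5000.

|A| = 6, |A + A| = 19, K = 19/6.


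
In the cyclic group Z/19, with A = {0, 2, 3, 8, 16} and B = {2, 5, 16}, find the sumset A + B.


Work in Z/19Z: reduce every sum a + b modulo 19.
Enumerate all 15 pairs:
a = 0: 0+2=2, 0+5=5, 0+16=16
a = 2: 2+2=4, 2+5=7, 2+16=18
a = 3: 3+2=5, 3+5=8, 3+16=0
a = 8: 8+2=10, 8+5=13, 8+16=5
a = 16: 16+2=18, 16+5=2, 16+16=13
Distinct residues collected: {0, 2, 4, 5, 7, 8, 10, 13, 16, 18}
|A + B| = 10 (out of 19 total residues).

A + B = {0, 2, 4, 5, 7, 8, 10, 13, 16, 18}


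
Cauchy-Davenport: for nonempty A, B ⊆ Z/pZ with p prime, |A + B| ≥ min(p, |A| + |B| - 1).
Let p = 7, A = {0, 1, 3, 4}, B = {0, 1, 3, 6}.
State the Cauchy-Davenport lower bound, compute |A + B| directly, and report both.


Cauchy-Davenport: |A + B| ≥ min(p, |A| + |B| - 1) for A, B nonempty in Z/pZ.
|A| = 4, |B| = 4, p = 7.
CD lower bound = min(7, 4 + 4 - 1) = min(7, 7) = 7.
Compute A + B mod 7 directly:
a = 0: 0+0=0, 0+1=1, 0+3=3, 0+6=6
a = 1: 1+0=1, 1+1=2, 1+3=4, 1+6=0
a = 3: 3+0=3, 3+1=4, 3+3=6, 3+6=2
a = 4: 4+0=4, 4+1=5, 4+3=0, 4+6=3
A + B = {0, 1, 2, 3, 4, 5, 6}, so |A + B| = 7.
Verify: 7 ≥ 7? Yes ✓.

CD lower bound = 7, actual |A + B| = 7.


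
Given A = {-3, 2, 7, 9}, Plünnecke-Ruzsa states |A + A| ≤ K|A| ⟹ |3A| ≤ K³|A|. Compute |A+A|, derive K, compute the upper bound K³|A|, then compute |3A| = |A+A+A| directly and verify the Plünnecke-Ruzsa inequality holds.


|A| = 4.
Step 1: Compute A + A by enumerating all 16 pairs.
A + A = {-6, -1, 4, 6, 9, 11, 14, 16, 18}, so |A + A| = 9.
Step 2: Doubling constant K = |A + A|/|A| = 9/4 = 9/4 ≈ 2.2500.
Step 3: Plünnecke-Ruzsa gives |3A| ≤ K³·|A| = (2.2500)³ · 4 ≈ 45.5625.
Step 4: Compute 3A = A + A + A directly by enumerating all triples (a,b,c) ∈ A³; |3A| = 16.
Step 5: Check 16 ≤ 45.5625? Yes ✓.

K = 9/4, Plünnecke-Ruzsa bound K³|A| ≈ 45.5625, |3A| = 16, inequality holds.


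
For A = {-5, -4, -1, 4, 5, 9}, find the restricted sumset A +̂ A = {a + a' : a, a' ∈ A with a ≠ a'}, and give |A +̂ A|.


Restricted sumset: A +̂ A = {a + a' : a ∈ A, a' ∈ A, a ≠ a'}.
Equivalently, take A + A and drop any sum 2a that is achievable ONLY as a + a for a ∈ A (i.e. sums representable only with equal summands).
Enumerate pairs (a, a') with a < a' (symmetric, so each unordered pair gives one sum; this covers all a ≠ a'):
  -5 + -4 = -9
  -5 + -1 = -6
  -5 + 4 = -1
  -5 + 5 = 0
  -5 + 9 = 4
  -4 + -1 = -5
  -4 + 4 = 0
  -4 + 5 = 1
  -4 + 9 = 5
  -1 + 4 = 3
  -1 + 5 = 4
  -1 + 9 = 8
  4 + 5 = 9
  4 + 9 = 13
  5 + 9 = 14
Collected distinct sums: {-9, -6, -5, -1, 0, 1, 3, 4, 5, 8, 9, 13, 14}
|A +̂ A| = 13
(Reference bound: |A +̂ A| ≥ 2|A| - 3 for |A| ≥ 2, with |A| = 6 giving ≥ 9.)

|A +̂ A| = 13


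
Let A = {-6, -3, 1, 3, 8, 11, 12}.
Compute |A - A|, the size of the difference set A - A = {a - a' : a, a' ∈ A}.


A - A = {a - a' : a, a' ∈ A}; |A| = 7.
Bounds: 2|A|-1 ≤ |A - A| ≤ |A|² - |A| + 1, i.e. 13 ≤ |A - A| ≤ 43.
Note: 0 ∈ A - A always (from a - a). The set is symmetric: if d ∈ A - A then -d ∈ A - A.
Enumerate nonzero differences d = a - a' with a > a' (then include -d):
Positive differences: {1, 2, 3, 4, 5, 6, 7, 8, 9, 10, 11, 14, 15, 17, 18}
Full difference set: {0} ∪ (positive diffs) ∪ (negative diffs).
|A - A| = 1 + 2·15 = 31 (matches direct enumeration: 31).

|A - A| = 31


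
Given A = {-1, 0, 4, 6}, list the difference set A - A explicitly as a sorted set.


A - A = {a - a' : a, a' ∈ A}.
Compute a - a' for each ordered pair (a, a'):
a = -1: -1--1=0, -1-0=-1, -1-4=-5, -1-6=-7
a = 0: 0--1=1, 0-0=0, 0-4=-4, 0-6=-6
a = 4: 4--1=5, 4-0=4, 4-4=0, 4-6=-2
a = 6: 6--1=7, 6-0=6, 6-4=2, 6-6=0
Collecting distinct values (and noting 0 appears from a-a):
A - A = {-7, -6, -5, -4, -2, -1, 0, 1, 2, 4, 5, 6, 7}
|A - A| = 13

A - A = {-7, -6, -5, -4, -2, -1, 0, 1, 2, 4, 5, 6, 7}


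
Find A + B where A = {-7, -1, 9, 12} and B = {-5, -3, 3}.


A + B = {a + b : a ∈ A, b ∈ B}.
Enumerate all |A|·|B| = 4·3 = 12 pairs (a, b) and collect distinct sums.
a = -7: -7+-5=-12, -7+-3=-10, -7+3=-4
a = -1: -1+-5=-6, -1+-3=-4, -1+3=2
a = 9: 9+-5=4, 9+-3=6, 9+3=12
a = 12: 12+-5=7, 12+-3=9, 12+3=15
Collecting distinct sums: A + B = {-12, -10, -6, -4, 2, 4, 6, 7, 9, 12, 15}
|A + B| = 11

A + B = {-12, -10, -6, -4, 2, 4, 6, 7, 9, 12, 15}


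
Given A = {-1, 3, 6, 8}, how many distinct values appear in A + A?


A + A = {a + a' : a, a' ∈ A}; |A| = 4.
General bounds: 2|A| - 1 ≤ |A + A| ≤ |A|(|A|+1)/2, i.e. 7 ≤ |A + A| ≤ 10.
Lower bound 2|A|-1 is attained iff A is an arithmetic progression.
Enumerate sums a + a' for a ≤ a' (symmetric, so this suffices):
a = -1: -1+-1=-2, -1+3=2, -1+6=5, -1+8=7
a = 3: 3+3=6, 3+6=9, 3+8=11
a = 6: 6+6=12, 6+8=14
a = 8: 8+8=16
Distinct sums: {-2, 2, 5, 6, 7, 9, 11, 12, 14, 16}
|A + A| = 10

|A + A| = 10


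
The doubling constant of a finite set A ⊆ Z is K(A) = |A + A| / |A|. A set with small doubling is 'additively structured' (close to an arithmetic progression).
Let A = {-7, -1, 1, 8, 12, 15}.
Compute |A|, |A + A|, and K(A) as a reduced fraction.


|A| = 6.
Compute A + A by enumerating all 36 pairs.
A + A = {-14, -8, -6, -2, 0, 1, 2, 5, 7, 8, 9, 11, 13, 14, 16, 20, 23, 24, 27, 30}, so |A + A| = 20.
K = |A + A| / |A| = 20/6 = 10/3 ≈ 3.3333.
Reference: AP of size 6 gives K = 11/6 ≈ 1.8333; a fully generic set of size 6 gives K ≈ 3.5000.

|A| = 6, |A + A| = 20, K = 20/6 = 10/3.


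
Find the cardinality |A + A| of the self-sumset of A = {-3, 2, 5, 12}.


A + A = {a + a' : a, a' ∈ A}; |A| = 4.
General bounds: 2|A| - 1 ≤ |A + A| ≤ |A|(|A|+1)/2, i.e. 7 ≤ |A + A| ≤ 10.
Lower bound 2|A|-1 is attained iff A is an arithmetic progression.
Enumerate sums a + a' for a ≤ a' (symmetric, so this suffices):
a = -3: -3+-3=-6, -3+2=-1, -3+5=2, -3+12=9
a = 2: 2+2=4, 2+5=7, 2+12=14
a = 5: 5+5=10, 5+12=17
a = 12: 12+12=24
Distinct sums: {-6, -1, 2, 4, 7, 9, 10, 14, 17, 24}
|A + A| = 10

|A + A| = 10


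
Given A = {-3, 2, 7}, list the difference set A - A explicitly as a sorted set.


A - A = {a - a' : a, a' ∈ A}.
Compute a - a' for each ordered pair (a, a'):
a = -3: -3--3=0, -3-2=-5, -3-7=-10
a = 2: 2--3=5, 2-2=0, 2-7=-5
a = 7: 7--3=10, 7-2=5, 7-7=0
Collecting distinct values (and noting 0 appears from a-a):
A - A = {-10, -5, 0, 5, 10}
|A - A| = 5

A - A = {-10, -5, 0, 5, 10}


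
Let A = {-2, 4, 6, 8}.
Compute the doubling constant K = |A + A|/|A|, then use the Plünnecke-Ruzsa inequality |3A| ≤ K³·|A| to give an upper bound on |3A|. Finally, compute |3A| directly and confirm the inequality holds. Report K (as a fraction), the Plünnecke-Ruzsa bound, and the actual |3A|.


|A| = 4.
Step 1: Compute A + A by enumerating all 16 pairs.
A + A = {-4, 2, 4, 6, 8, 10, 12, 14, 16}, so |A + A| = 9.
Step 2: Doubling constant K = |A + A|/|A| = 9/4 = 9/4 ≈ 2.2500.
Step 3: Plünnecke-Ruzsa gives |3A| ≤ K³·|A| = (2.2500)³ · 4 ≈ 45.5625.
Step 4: Compute 3A = A + A + A directly by enumerating all triples (a,b,c) ∈ A³; |3A| = 14.
Step 5: Check 14 ≤ 45.5625? Yes ✓.

K = 9/4, Plünnecke-Ruzsa bound K³|A| ≈ 45.5625, |3A| = 14, inequality holds.


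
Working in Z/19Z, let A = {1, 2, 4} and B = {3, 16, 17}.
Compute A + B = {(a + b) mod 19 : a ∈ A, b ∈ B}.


Work in Z/19Z: reduce every sum a + b modulo 19.
Enumerate all 9 pairs:
a = 1: 1+3=4, 1+16=17, 1+17=18
a = 2: 2+3=5, 2+16=18, 2+17=0
a = 4: 4+3=7, 4+16=1, 4+17=2
Distinct residues collected: {0, 1, 2, 4, 5, 7, 17, 18}
|A + B| = 8 (out of 19 total residues).

A + B = {0, 1, 2, 4, 5, 7, 17, 18}


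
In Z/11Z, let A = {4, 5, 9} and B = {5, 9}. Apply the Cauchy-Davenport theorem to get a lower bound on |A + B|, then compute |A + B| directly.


Cauchy-Davenport: |A + B| ≥ min(p, |A| + |B| - 1) for A, B nonempty in Z/pZ.
|A| = 3, |B| = 2, p = 11.
CD lower bound = min(11, 3 + 2 - 1) = min(11, 4) = 4.
Compute A + B mod 11 directly:
a = 4: 4+5=9, 4+9=2
a = 5: 5+5=10, 5+9=3
a = 9: 9+5=3, 9+9=7
A + B = {2, 3, 7, 9, 10}, so |A + B| = 5.
Verify: 5 ≥ 4? Yes ✓.

CD lower bound = 4, actual |A + B| = 5.


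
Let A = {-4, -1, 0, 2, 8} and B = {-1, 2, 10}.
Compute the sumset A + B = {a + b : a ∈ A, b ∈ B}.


A + B = {a + b : a ∈ A, b ∈ B}.
Enumerate all |A|·|B| = 5·3 = 15 pairs (a, b) and collect distinct sums.
a = -4: -4+-1=-5, -4+2=-2, -4+10=6
a = -1: -1+-1=-2, -1+2=1, -1+10=9
a = 0: 0+-1=-1, 0+2=2, 0+10=10
a = 2: 2+-1=1, 2+2=4, 2+10=12
a = 8: 8+-1=7, 8+2=10, 8+10=18
Collecting distinct sums: A + B = {-5, -2, -1, 1, 2, 4, 6, 7, 9, 10, 12, 18}
|A + B| = 12

A + B = {-5, -2, -1, 1, 2, 4, 6, 7, 9, 10, 12, 18}


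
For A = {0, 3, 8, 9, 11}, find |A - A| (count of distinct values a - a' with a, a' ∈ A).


A - A = {a - a' : a, a' ∈ A}; |A| = 5.
Bounds: 2|A|-1 ≤ |A - A| ≤ |A|² - |A| + 1, i.e. 9 ≤ |A - A| ≤ 21.
Note: 0 ∈ A - A always (from a - a). The set is symmetric: if d ∈ A - A then -d ∈ A - A.
Enumerate nonzero differences d = a - a' with a > a' (then include -d):
Positive differences: {1, 2, 3, 5, 6, 8, 9, 11}
Full difference set: {0} ∪ (positive diffs) ∪ (negative diffs).
|A - A| = 1 + 2·8 = 17 (matches direct enumeration: 17).

|A - A| = 17


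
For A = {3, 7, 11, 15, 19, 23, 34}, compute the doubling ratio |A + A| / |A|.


|A| = 7.
Compute A + A by enumerating all 49 pairs.
A + A = {6, 10, 14, 18, 22, 26, 30, 34, 37, 38, 41, 42, 45, 46, 49, 53, 57, 68}, so |A + A| = 18.
K = |A + A| / |A| = 18/7 (already in lowest terms) ≈ 2.5714.
Reference: AP of size 7 gives K = 13/7 ≈ 1.8571; a fully generic set of size 7 gives K ≈ 4.0000.

|A| = 7, |A + A| = 18, K = 18/7.


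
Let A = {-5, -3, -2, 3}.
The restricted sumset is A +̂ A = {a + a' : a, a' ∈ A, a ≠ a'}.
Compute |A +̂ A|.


Restricted sumset: A +̂ A = {a + a' : a ∈ A, a' ∈ A, a ≠ a'}.
Equivalently, take A + A and drop any sum 2a that is achievable ONLY as a + a for a ∈ A (i.e. sums representable only with equal summands).
Enumerate pairs (a, a') with a < a' (symmetric, so each unordered pair gives one sum; this covers all a ≠ a'):
  -5 + -3 = -8
  -5 + -2 = -7
  -5 + 3 = -2
  -3 + -2 = -5
  -3 + 3 = 0
  -2 + 3 = 1
Collected distinct sums: {-8, -7, -5, -2, 0, 1}
|A +̂ A| = 6
(Reference bound: |A +̂ A| ≥ 2|A| - 3 for |A| ≥ 2, with |A| = 4 giving ≥ 5.)

|A +̂ A| = 6


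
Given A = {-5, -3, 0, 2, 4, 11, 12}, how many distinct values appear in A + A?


A + A = {a + a' : a, a' ∈ A}; |A| = 7.
General bounds: 2|A| - 1 ≤ |A + A| ≤ |A|(|A|+1)/2, i.e. 13 ≤ |A + A| ≤ 28.
Lower bound 2|A|-1 is attained iff A is an arithmetic progression.
Enumerate sums a + a' for a ≤ a' (symmetric, so this suffices):
a = -5: -5+-5=-10, -5+-3=-8, -5+0=-5, -5+2=-3, -5+4=-1, -5+11=6, -5+12=7
a = -3: -3+-3=-6, -3+0=-3, -3+2=-1, -3+4=1, -3+11=8, -3+12=9
a = 0: 0+0=0, 0+2=2, 0+4=4, 0+11=11, 0+12=12
a = 2: 2+2=4, 2+4=6, 2+11=13, 2+12=14
a = 4: 4+4=8, 4+11=15, 4+12=16
a = 11: 11+11=22, 11+12=23
a = 12: 12+12=24
Distinct sums: {-10, -8, -6, -5, -3, -1, 0, 1, 2, 4, 6, 7, 8, 9, 11, 12, 13, 14, 15, 16, 22, 23, 24}
|A + A| = 23

|A + A| = 23


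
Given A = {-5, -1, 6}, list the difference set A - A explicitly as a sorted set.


A - A = {a - a' : a, a' ∈ A}.
Compute a - a' for each ordered pair (a, a'):
a = -5: -5--5=0, -5--1=-4, -5-6=-11
a = -1: -1--5=4, -1--1=0, -1-6=-7
a = 6: 6--5=11, 6--1=7, 6-6=0
Collecting distinct values (and noting 0 appears from a-a):
A - A = {-11, -7, -4, 0, 4, 7, 11}
|A - A| = 7

A - A = {-11, -7, -4, 0, 4, 7, 11}


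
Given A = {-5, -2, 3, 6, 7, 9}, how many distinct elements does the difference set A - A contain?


A - A = {a - a' : a, a' ∈ A}; |A| = 6.
Bounds: 2|A|-1 ≤ |A - A| ≤ |A|² - |A| + 1, i.e. 11 ≤ |A - A| ≤ 31.
Note: 0 ∈ A - A always (from a - a). The set is symmetric: if d ∈ A - A then -d ∈ A - A.
Enumerate nonzero differences d = a - a' with a > a' (then include -d):
Positive differences: {1, 2, 3, 4, 5, 6, 8, 9, 11, 12, 14}
Full difference set: {0} ∪ (positive diffs) ∪ (negative diffs).
|A - A| = 1 + 2·11 = 23 (matches direct enumeration: 23).

|A - A| = 23


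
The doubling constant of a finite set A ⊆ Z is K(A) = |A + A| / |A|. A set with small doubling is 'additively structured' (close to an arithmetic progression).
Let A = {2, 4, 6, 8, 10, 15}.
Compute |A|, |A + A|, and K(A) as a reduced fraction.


|A| = 6.
Compute A + A by enumerating all 36 pairs.
A + A = {4, 6, 8, 10, 12, 14, 16, 17, 18, 19, 20, 21, 23, 25, 30}, so |A + A| = 15.
K = |A + A| / |A| = 15/6 = 5/2 ≈ 2.5000.
Reference: AP of size 6 gives K = 11/6 ≈ 1.8333; a fully generic set of size 6 gives K ≈ 3.5000.

|A| = 6, |A + A| = 15, K = 15/6 = 5/2.


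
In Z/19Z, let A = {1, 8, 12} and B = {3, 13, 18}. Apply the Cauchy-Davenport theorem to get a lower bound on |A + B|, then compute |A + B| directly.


Cauchy-Davenport: |A + B| ≥ min(p, |A| + |B| - 1) for A, B nonempty in Z/pZ.
|A| = 3, |B| = 3, p = 19.
CD lower bound = min(19, 3 + 3 - 1) = min(19, 5) = 5.
Compute A + B mod 19 directly:
a = 1: 1+3=4, 1+13=14, 1+18=0
a = 8: 8+3=11, 8+13=2, 8+18=7
a = 12: 12+3=15, 12+13=6, 12+18=11
A + B = {0, 2, 4, 6, 7, 11, 14, 15}, so |A + B| = 8.
Verify: 8 ≥ 5? Yes ✓.

CD lower bound = 5, actual |A + B| = 8.


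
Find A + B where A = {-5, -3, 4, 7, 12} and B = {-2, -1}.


A + B = {a + b : a ∈ A, b ∈ B}.
Enumerate all |A|·|B| = 5·2 = 10 pairs (a, b) and collect distinct sums.
a = -5: -5+-2=-7, -5+-1=-6
a = -3: -3+-2=-5, -3+-1=-4
a = 4: 4+-2=2, 4+-1=3
a = 7: 7+-2=5, 7+-1=6
a = 12: 12+-2=10, 12+-1=11
Collecting distinct sums: A + B = {-7, -6, -5, -4, 2, 3, 5, 6, 10, 11}
|A + B| = 10

A + B = {-7, -6, -5, -4, 2, 3, 5, 6, 10, 11}


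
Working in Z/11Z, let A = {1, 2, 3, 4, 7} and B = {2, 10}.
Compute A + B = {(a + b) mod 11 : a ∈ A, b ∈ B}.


Work in Z/11Z: reduce every sum a + b modulo 11.
Enumerate all 10 pairs:
a = 1: 1+2=3, 1+10=0
a = 2: 2+2=4, 2+10=1
a = 3: 3+2=5, 3+10=2
a = 4: 4+2=6, 4+10=3
a = 7: 7+2=9, 7+10=6
Distinct residues collected: {0, 1, 2, 3, 4, 5, 6, 9}
|A + B| = 8 (out of 11 total residues).

A + B = {0, 1, 2, 3, 4, 5, 6, 9}


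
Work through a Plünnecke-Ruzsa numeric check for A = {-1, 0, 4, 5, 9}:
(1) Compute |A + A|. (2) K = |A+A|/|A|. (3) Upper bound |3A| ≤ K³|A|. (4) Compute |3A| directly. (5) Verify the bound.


|A| = 5.
Step 1: Compute A + A by enumerating all 25 pairs.
A + A = {-2, -1, 0, 3, 4, 5, 8, 9, 10, 13, 14, 18}, so |A + A| = 12.
Step 2: Doubling constant K = |A + A|/|A| = 12/5 = 12/5 ≈ 2.4000.
Step 3: Plünnecke-Ruzsa gives |3A| ≤ K³·|A| = (2.4000)³ · 5 ≈ 69.1200.
Step 4: Compute 3A = A + A + A directly by enumerating all triples (a,b,c) ∈ A³; |3A| = 22.
Step 5: Check 22 ≤ 69.1200? Yes ✓.

K = 12/5, Plünnecke-Ruzsa bound K³|A| ≈ 69.1200, |3A| = 22, inequality holds.


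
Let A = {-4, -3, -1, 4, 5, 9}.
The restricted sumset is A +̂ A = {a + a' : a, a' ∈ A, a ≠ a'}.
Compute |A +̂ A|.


Restricted sumset: A +̂ A = {a + a' : a ∈ A, a' ∈ A, a ≠ a'}.
Equivalently, take A + A and drop any sum 2a that is achievable ONLY as a + a for a ∈ A (i.e. sums representable only with equal summands).
Enumerate pairs (a, a') with a < a' (symmetric, so each unordered pair gives one sum; this covers all a ≠ a'):
  -4 + -3 = -7
  -4 + -1 = -5
  -4 + 4 = 0
  -4 + 5 = 1
  -4 + 9 = 5
  -3 + -1 = -4
  -3 + 4 = 1
  -3 + 5 = 2
  -3 + 9 = 6
  -1 + 4 = 3
  -1 + 5 = 4
  -1 + 9 = 8
  4 + 5 = 9
  4 + 9 = 13
  5 + 9 = 14
Collected distinct sums: {-7, -5, -4, 0, 1, 2, 3, 4, 5, 6, 8, 9, 13, 14}
|A +̂ A| = 14
(Reference bound: |A +̂ A| ≥ 2|A| - 3 for |A| ≥ 2, with |A| = 6 giving ≥ 9.)

|A +̂ A| = 14


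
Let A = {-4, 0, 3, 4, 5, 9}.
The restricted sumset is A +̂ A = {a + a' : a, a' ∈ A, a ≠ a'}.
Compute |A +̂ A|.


Restricted sumset: A +̂ A = {a + a' : a ∈ A, a' ∈ A, a ≠ a'}.
Equivalently, take A + A and drop any sum 2a that is achievable ONLY as a + a for a ∈ A (i.e. sums representable only with equal summands).
Enumerate pairs (a, a') with a < a' (symmetric, so each unordered pair gives one sum; this covers all a ≠ a'):
  -4 + 0 = -4
  -4 + 3 = -1
  -4 + 4 = 0
  -4 + 5 = 1
  -4 + 9 = 5
  0 + 3 = 3
  0 + 4 = 4
  0 + 5 = 5
  0 + 9 = 9
  3 + 4 = 7
  3 + 5 = 8
  3 + 9 = 12
  4 + 5 = 9
  4 + 9 = 13
  5 + 9 = 14
Collected distinct sums: {-4, -1, 0, 1, 3, 4, 5, 7, 8, 9, 12, 13, 14}
|A +̂ A| = 13
(Reference bound: |A +̂ A| ≥ 2|A| - 3 for |A| ≥ 2, with |A| = 6 giving ≥ 9.)

|A +̂ A| = 13


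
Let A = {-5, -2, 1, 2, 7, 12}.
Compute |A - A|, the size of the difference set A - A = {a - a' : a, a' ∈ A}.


A - A = {a - a' : a, a' ∈ A}; |A| = 6.
Bounds: 2|A|-1 ≤ |A - A| ≤ |A|² - |A| + 1, i.e. 11 ≤ |A - A| ≤ 31.
Note: 0 ∈ A - A always (from a - a). The set is symmetric: if d ∈ A - A then -d ∈ A - A.
Enumerate nonzero differences d = a - a' with a > a' (then include -d):
Positive differences: {1, 3, 4, 5, 6, 7, 9, 10, 11, 12, 14, 17}
Full difference set: {0} ∪ (positive diffs) ∪ (negative diffs).
|A - A| = 1 + 2·12 = 25 (matches direct enumeration: 25).

|A - A| = 25


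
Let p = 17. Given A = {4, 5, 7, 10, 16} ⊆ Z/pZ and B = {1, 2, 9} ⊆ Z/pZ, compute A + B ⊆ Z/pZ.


Work in Z/17Z: reduce every sum a + b modulo 17.
Enumerate all 15 pairs:
a = 4: 4+1=5, 4+2=6, 4+9=13
a = 5: 5+1=6, 5+2=7, 5+9=14
a = 7: 7+1=8, 7+2=9, 7+9=16
a = 10: 10+1=11, 10+2=12, 10+9=2
a = 16: 16+1=0, 16+2=1, 16+9=8
Distinct residues collected: {0, 1, 2, 5, 6, 7, 8, 9, 11, 12, 13, 14, 16}
|A + B| = 13 (out of 17 total residues).

A + B = {0, 1, 2, 5, 6, 7, 8, 9, 11, 12, 13, 14, 16}


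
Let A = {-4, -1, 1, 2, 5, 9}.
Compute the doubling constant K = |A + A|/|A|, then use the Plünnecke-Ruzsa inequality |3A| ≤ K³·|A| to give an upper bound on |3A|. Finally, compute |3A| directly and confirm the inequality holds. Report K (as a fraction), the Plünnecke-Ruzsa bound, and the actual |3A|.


|A| = 6.
Step 1: Compute A + A by enumerating all 36 pairs.
A + A = {-8, -5, -3, -2, 0, 1, 2, 3, 4, 5, 6, 7, 8, 10, 11, 14, 18}, so |A + A| = 17.
Step 2: Doubling constant K = |A + A|/|A| = 17/6 = 17/6 ≈ 2.8333.
Step 3: Plünnecke-Ruzsa gives |3A| ≤ K³·|A| = (2.8333)³ · 6 ≈ 136.4722.
Step 4: Compute 3A = A + A + A directly by enumerating all triples (a,b,c) ∈ A³; |3A| = 30.
Step 5: Check 30 ≤ 136.4722? Yes ✓.

K = 17/6, Plünnecke-Ruzsa bound K³|A| ≈ 136.4722, |3A| = 30, inequality holds.


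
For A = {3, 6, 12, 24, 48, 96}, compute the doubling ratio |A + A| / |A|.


|A| = 6.
Compute A + A by enumerating all 36 pairs.
A + A = {6, 9, 12, 15, 18, 24, 27, 30, 36, 48, 51, 54, 60, 72, 96, 99, 102, 108, 120, 144, 192}, so |A + A| = 21.
K = |A + A| / |A| = 21/6 = 7/2 ≈ 3.5000.
Reference: AP of size 6 gives K = 11/6 ≈ 1.8333; a fully generic set of size 6 gives K ≈ 3.5000.

|A| = 6, |A + A| = 21, K = 21/6 = 7/2.


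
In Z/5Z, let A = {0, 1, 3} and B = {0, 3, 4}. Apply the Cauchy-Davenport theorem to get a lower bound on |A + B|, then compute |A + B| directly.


Cauchy-Davenport: |A + B| ≥ min(p, |A| + |B| - 1) for A, B nonempty in Z/pZ.
|A| = 3, |B| = 3, p = 5.
CD lower bound = min(5, 3 + 3 - 1) = min(5, 5) = 5.
Compute A + B mod 5 directly:
a = 0: 0+0=0, 0+3=3, 0+4=4
a = 1: 1+0=1, 1+3=4, 1+4=0
a = 3: 3+0=3, 3+3=1, 3+4=2
A + B = {0, 1, 2, 3, 4}, so |A + B| = 5.
Verify: 5 ≥ 5? Yes ✓.

CD lower bound = 5, actual |A + B| = 5.


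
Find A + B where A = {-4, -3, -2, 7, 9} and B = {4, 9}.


A + B = {a + b : a ∈ A, b ∈ B}.
Enumerate all |A|·|B| = 5·2 = 10 pairs (a, b) and collect distinct sums.
a = -4: -4+4=0, -4+9=5
a = -3: -3+4=1, -3+9=6
a = -2: -2+4=2, -2+9=7
a = 7: 7+4=11, 7+9=16
a = 9: 9+4=13, 9+9=18
Collecting distinct sums: A + B = {0, 1, 2, 5, 6, 7, 11, 13, 16, 18}
|A + B| = 10

A + B = {0, 1, 2, 5, 6, 7, 11, 13, 16, 18}


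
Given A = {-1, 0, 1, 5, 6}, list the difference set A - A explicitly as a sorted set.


A - A = {a - a' : a, a' ∈ A}.
Compute a - a' for each ordered pair (a, a'):
a = -1: -1--1=0, -1-0=-1, -1-1=-2, -1-5=-6, -1-6=-7
a = 0: 0--1=1, 0-0=0, 0-1=-1, 0-5=-5, 0-6=-6
a = 1: 1--1=2, 1-0=1, 1-1=0, 1-5=-4, 1-6=-5
a = 5: 5--1=6, 5-0=5, 5-1=4, 5-5=0, 5-6=-1
a = 6: 6--1=7, 6-0=6, 6-1=5, 6-5=1, 6-6=0
Collecting distinct values (and noting 0 appears from a-a):
A - A = {-7, -6, -5, -4, -2, -1, 0, 1, 2, 4, 5, 6, 7}
|A - A| = 13

A - A = {-7, -6, -5, -4, -2, -1, 0, 1, 2, 4, 5, 6, 7}


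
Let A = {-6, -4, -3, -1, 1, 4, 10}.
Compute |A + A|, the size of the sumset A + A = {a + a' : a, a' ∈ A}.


A + A = {a + a' : a, a' ∈ A}; |A| = 7.
General bounds: 2|A| - 1 ≤ |A + A| ≤ |A|(|A|+1)/2, i.e. 13 ≤ |A + A| ≤ 28.
Lower bound 2|A|-1 is attained iff A is an arithmetic progression.
Enumerate sums a + a' for a ≤ a' (symmetric, so this suffices):
a = -6: -6+-6=-12, -6+-4=-10, -6+-3=-9, -6+-1=-7, -6+1=-5, -6+4=-2, -6+10=4
a = -4: -4+-4=-8, -4+-3=-7, -4+-1=-5, -4+1=-3, -4+4=0, -4+10=6
a = -3: -3+-3=-6, -3+-1=-4, -3+1=-2, -3+4=1, -3+10=7
a = -1: -1+-1=-2, -1+1=0, -1+4=3, -1+10=9
a = 1: 1+1=2, 1+4=5, 1+10=11
a = 4: 4+4=8, 4+10=14
a = 10: 10+10=20
Distinct sums: {-12, -10, -9, -8, -7, -6, -5, -4, -3, -2, 0, 1, 2, 3, 4, 5, 6, 7, 8, 9, 11, 14, 20}
|A + A| = 23

|A + A| = 23


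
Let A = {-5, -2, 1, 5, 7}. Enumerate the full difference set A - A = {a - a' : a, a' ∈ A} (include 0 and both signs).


A - A = {a - a' : a, a' ∈ A}.
Compute a - a' for each ordered pair (a, a'):
a = -5: -5--5=0, -5--2=-3, -5-1=-6, -5-5=-10, -5-7=-12
a = -2: -2--5=3, -2--2=0, -2-1=-3, -2-5=-7, -2-7=-9
a = 1: 1--5=6, 1--2=3, 1-1=0, 1-5=-4, 1-7=-6
a = 5: 5--5=10, 5--2=7, 5-1=4, 5-5=0, 5-7=-2
a = 7: 7--5=12, 7--2=9, 7-1=6, 7-5=2, 7-7=0
Collecting distinct values (and noting 0 appears from a-a):
A - A = {-12, -10, -9, -7, -6, -4, -3, -2, 0, 2, 3, 4, 6, 7, 9, 10, 12}
|A - A| = 17

A - A = {-12, -10, -9, -7, -6, -4, -3, -2, 0, 2, 3, 4, 6, 7, 9, 10, 12}


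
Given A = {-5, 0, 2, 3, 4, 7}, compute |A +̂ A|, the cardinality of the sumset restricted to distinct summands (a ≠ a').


Restricted sumset: A +̂ A = {a + a' : a ∈ A, a' ∈ A, a ≠ a'}.
Equivalently, take A + A and drop any sum 2a that is achievable ONLY as a + a for a ∈ A (i.e. sums representable only with equal summands).
Enumerate pairs (a, a') with a < a' (symmetric, so each unordered pair gives one sum; this covers all a ≠ a'):
  -5 + 0 = -5
  -5 + 2 = -3
  -5 + 3 = -2
  -5 + 4 = -1
  -5 + 7 = 2
  0 + 2 = 2
  0 + 3 = 3
  0 + 4 = 4
  0 + 7 = 7
  2 + 3 = 5
  2 + 4 = 6
  2 + 7 = 9
  3 + 4 = 7
  3 + 7 = 10
  4 + 7 = 11
Collected distinct sums: {-5, -3, -2, -1, 2, 3, 4, 5, 6, 7, 9, 10, 11}
|A +̂ A| = 13
(Reference bound: |A +̂ A| ≥ 2|A| - 3 for |A| ≥ 2, with |A| = 6 giving ≥ 9.)

|A +̂ A| = 13


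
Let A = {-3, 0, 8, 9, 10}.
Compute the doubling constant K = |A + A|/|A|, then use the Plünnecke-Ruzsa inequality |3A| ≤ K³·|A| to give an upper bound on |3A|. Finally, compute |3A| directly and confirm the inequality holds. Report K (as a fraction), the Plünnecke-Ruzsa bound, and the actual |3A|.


|A| = 5.
Step 1: Compute A + A by enumerating all 25 pairs.
A + A = {-6, -3, 0, 5, 6, 7, 8, 9, 10, 16, 17, 18, 19, 20}, so |A + A| = 14.
Step 2: Doubling constant K = |A + A|/|A| = 14/5 = 14/5 ≈ 2.8000.
Step 3: Plünnecke-Ruzsa gives |3A| ≤ K³·|A| = (2.8000)³ · 5 ≈ 109.7600.
Step 4: Compute 3A = A + A + A directly by enumerating all triples (a,b,c) ∈ A³; |3A| = 28.
Step 5: Check 28 ≤ 109.7600? Yes ✓.

K = 14/5, Plünnecke-Ruzsa bound K³|A| ≈ 109.7600, |3A| = 28, inequality holds.


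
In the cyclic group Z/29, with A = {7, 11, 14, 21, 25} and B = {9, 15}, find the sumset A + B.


Work in Z/29Z: reduce every sum a + b modulo 29.
Enumerate all 10 pairs:
a = 7: 7+9=16, 7+15=22
a = 11: 11+9=20, 11+15=26
a = 14: 14+9=23, 14+15=0
a = 21: 21+9=1, 21+15=7
a = 25: 25+9=5, 25+15=11
Distinct residues collected: {0, 1, 5, 7, 11, 16, 20, 22, 23, 26}
|A + B| = 10 (out of 29 total residues).

A + B = {0, 1, 5, 7, 11, 16, 20, 22, 23, 26}


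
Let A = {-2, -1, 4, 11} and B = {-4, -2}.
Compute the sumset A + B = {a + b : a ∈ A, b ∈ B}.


A + B = {a + b : a ∈ A, b ∈ B}.
Enumerate all |A|·|B| = 4·2 = 8 pairs (a, b) and collect distinct sums.
a = -2: -2+-4=-6, -2+-2=-4
a = -1: -1+-4=-5, -1+-2=-3
a = 4: 4+-4=0, 4+-2=2
a = 11: 11+-4=7, 11+-2=9
Collecting distinct sums: A + B = {-6, -5, -4, -3, 0, 2, 7, 9}
|A + B| = 8

A + B = {-6, -5, -4, -3, 0, 2, 7, 9}


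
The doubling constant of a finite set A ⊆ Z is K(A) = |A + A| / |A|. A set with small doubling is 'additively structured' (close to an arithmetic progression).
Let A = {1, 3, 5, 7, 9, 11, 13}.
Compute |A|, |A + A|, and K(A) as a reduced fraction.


|A| = 7.
Compute A + A by enumerating all 49 pairs.
A + A = {2, 4, 6, 8, 10, 12, 14, 16, 18, 20, 22, 24, 26}, so |A + A| = 13.
K = |A + A| / |A| = 13/7 (already in lowest terms) ≈ 1.8571.
Reference: AP of size 7 gives K = 13/7 ≈ 1.8571; a fully generic set of size 7 gives K ≈ 4.0000.

|A| = 7, |A + A| = 13, K = 13/7.
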